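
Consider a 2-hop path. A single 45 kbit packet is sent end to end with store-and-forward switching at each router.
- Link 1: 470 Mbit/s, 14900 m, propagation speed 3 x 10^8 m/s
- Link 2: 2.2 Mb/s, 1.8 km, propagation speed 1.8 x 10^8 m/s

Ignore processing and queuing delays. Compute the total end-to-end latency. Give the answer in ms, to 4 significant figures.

20.61 ms

L = 45000 bits.
Transmission delays (L/R per hop): 0.0957447, 20.4545 ms; sum = 20.5503 ms.
Propagation delays (d/s per hop): 0.0496667, 0.01 ms; sum = 0.0596667 ms.
End-to-end = 20.61 ms.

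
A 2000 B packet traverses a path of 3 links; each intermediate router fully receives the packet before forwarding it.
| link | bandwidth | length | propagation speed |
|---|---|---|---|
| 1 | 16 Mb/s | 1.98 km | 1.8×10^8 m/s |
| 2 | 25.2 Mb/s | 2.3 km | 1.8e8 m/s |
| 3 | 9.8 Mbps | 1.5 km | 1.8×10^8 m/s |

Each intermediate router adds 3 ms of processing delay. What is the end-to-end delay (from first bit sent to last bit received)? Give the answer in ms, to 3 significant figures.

9.30 ms

L = 2000 × 8 = 16000 bits.
Transmission delays (L/R per hop): 1, 0.634921, 1.63265 ms; sum = 3.26757 ms.
Propagation delays (d/s per hop): 0.011, 0.0127778, 0.00833333 ms; sum = 0.0321111 ms.
Processing at 2 router(s): 2 × 3 ms = 6 ms.
End-to-end = 9.30 ms.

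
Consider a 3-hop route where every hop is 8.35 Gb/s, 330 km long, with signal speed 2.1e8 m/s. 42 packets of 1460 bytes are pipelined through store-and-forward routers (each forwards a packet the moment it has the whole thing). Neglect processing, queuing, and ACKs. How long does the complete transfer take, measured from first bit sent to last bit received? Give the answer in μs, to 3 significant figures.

Per-hop transmission t_tx = L/R = 11680/8350000000 = 1.3988 μs.
Per-hop propagation t_prop = 330000/210000000 = 1571.43 μs.
Pipeline fill: first packet needs 3·t_tx to clear all hops; remaining 41 packets each add one t_tx.
Total = (3+42-1)·t_tx + 3·t_prop = 44·1.3988 + 3·1571.43 = 4780 μs.

4780 μs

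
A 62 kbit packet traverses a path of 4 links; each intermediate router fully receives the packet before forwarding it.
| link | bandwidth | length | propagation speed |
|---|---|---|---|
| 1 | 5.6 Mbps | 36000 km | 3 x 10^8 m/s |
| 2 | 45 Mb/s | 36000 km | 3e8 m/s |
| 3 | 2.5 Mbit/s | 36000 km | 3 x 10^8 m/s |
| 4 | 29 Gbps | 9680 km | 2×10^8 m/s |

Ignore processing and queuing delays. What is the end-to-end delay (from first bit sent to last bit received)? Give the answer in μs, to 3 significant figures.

L = 62000 bits.
Transmission delays (L/R per hop): 11071.4, 1377.78, 24800, 2.13793 μs; sum = 37251.3 μs.
Propagation delays (d/s per hop): 120000, 120000, 120000, 48400 μs; sum = 408400 μs.
End-to-end = 446000 μs.

446000 μs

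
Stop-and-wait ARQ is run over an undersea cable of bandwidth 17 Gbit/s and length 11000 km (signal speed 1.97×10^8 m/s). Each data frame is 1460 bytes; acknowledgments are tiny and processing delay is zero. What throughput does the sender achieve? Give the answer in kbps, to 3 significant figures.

105 kbps

t_tx = L/R = 11680/17000000000 = 6.87059e-07 s.
t_prop = 11000000/197000000 = 0.0558376 s; RTT = 0.111675 s.
Cycle = t_tx + RTT = 0.111676 s.
Throughput = L / cycle = 11680 / 0.111676 = 105 kbps.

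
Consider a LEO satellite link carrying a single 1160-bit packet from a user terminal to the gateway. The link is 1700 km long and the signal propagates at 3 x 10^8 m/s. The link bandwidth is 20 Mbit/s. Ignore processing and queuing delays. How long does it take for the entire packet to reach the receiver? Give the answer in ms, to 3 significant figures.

5.72 ms

Transmission delay = L/R = 1160 / 20000000 = 0.058 ms.
Propagation delay = d/s = 1700000 m / 300000000 m/s = 5.66667 ms.
Total = 5.72 ms.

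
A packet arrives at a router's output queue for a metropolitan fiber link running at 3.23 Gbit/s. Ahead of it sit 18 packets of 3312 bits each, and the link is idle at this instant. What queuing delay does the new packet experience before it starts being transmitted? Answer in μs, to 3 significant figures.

Each queued packet: L/R = 3312/3230000000 = 1.02539 μs.
18 queued → 18.457 μs.
Queuing delay = 18.5 μs.

18.5 μs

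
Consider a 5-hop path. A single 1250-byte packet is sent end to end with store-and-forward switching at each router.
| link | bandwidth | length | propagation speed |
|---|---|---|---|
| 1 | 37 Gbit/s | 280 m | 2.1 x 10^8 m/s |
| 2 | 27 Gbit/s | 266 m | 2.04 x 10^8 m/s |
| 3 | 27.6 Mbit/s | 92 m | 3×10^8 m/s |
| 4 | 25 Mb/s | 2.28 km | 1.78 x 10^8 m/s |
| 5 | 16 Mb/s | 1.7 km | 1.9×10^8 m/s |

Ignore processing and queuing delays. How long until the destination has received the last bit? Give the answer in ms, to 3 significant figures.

L = 1250 × 8 = 10000 bits.
Transmission delays (L/R per hop): 0.00027027, 0.00037037, 0.362319, 0.4, 0.625 ms; sum = 1.38796 ms.
Propagation delays (d/s per hop): 0.00133333, 0.00130392, 0.000306667, 0.012809, 0.00894737 ms; sum = 0.0247003 ms.
End-to-end = 1.41 ms.

1.41 ms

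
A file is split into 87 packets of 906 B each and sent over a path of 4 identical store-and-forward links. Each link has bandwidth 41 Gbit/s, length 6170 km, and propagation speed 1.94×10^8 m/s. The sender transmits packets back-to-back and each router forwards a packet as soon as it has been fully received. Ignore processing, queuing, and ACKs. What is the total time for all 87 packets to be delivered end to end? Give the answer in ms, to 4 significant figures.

127.2 ms

Per-hop transmission t_tx = L/R = 7248/41000000000 = 0.00017678 ms.
Per-hop propagation t_prop = 6170000/194000000 = 31.8041 ms.
Pipeline fill: first packet needs 4·t_tx to clear all hops; remaining 86 packets each add one t_tx.
Total = (4+87-1)·t_tx + 4·t_prop = 90·0.00017678 + 4·31.8041 = 127.2 ms.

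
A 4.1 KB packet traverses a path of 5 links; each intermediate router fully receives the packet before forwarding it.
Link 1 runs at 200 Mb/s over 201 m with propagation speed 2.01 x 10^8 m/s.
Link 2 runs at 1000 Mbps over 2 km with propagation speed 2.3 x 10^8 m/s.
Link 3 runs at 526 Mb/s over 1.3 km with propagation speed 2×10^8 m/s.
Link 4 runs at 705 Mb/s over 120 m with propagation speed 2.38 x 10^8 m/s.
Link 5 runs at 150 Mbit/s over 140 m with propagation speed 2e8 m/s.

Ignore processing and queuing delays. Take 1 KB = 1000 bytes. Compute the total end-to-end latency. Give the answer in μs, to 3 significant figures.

542 μs

L = 32800 bits.
Transmission delays (L/R per hop): 164, 32.8, 62.3574, 46.5248, 218.667 μs; sum = 524.349 μs.
Propagation delays (d/s per hop): 1, 8.69565, 6.5, 0.504202, 0.7 μs; sum = 17.3999 μs.
End-to-end = 542 μs.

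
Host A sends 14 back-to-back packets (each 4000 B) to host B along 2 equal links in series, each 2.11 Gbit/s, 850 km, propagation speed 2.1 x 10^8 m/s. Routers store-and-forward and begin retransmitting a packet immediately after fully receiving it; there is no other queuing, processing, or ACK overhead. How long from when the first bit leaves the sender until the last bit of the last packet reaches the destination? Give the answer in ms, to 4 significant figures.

8.323 ms

Per-hop transmission t_tx = L/R = 32000/2.11e+09 = 0.0151659 ms.
Per-hop propagation t_prop = 850000/210000000 = 4.04762 ms.
Pipeline fill: first packet needs 2·t_tx to clear all hops; remaining 13 packets each add one t_tx.
Total = (2+14-1)·t_tx + 2·t_prop = 15·0.0151659 + 2·4.04762 = 8.323 ms.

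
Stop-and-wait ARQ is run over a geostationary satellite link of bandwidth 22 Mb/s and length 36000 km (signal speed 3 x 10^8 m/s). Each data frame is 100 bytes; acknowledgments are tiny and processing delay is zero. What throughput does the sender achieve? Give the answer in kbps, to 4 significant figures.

t_tx = L/R = 800/22000000 = 3.63636e-05 s.
t_prop = 36000000/300000000 = 0.12 s; RTT = 0.24 s.
Cycle = t_tx + RTT = 0.240036 s.
Throughput = L / cycle = 800 / 0.240036 = 3.333 kbps.

3.333 kbps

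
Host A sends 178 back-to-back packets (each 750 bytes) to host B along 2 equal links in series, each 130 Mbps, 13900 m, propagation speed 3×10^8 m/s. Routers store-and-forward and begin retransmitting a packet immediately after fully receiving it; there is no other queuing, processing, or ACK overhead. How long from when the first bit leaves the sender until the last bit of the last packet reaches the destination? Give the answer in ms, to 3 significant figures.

Per-hop transmission t_tx = L/R = 6000/130000000 = 0.0461538 ms.
Per-hop propagation t_prop = 13900/300000000 = 0.0463333 ms.
Pipeline fill: first packet needs 2·t_tx to clear all hops; remaining 177 packets each add one t_tx.
Total = (2+178-1)·t_tx + 2·t_prop = 179·0.0461538 + 2·0.0463333 = 8.35 ms.

8.35 ms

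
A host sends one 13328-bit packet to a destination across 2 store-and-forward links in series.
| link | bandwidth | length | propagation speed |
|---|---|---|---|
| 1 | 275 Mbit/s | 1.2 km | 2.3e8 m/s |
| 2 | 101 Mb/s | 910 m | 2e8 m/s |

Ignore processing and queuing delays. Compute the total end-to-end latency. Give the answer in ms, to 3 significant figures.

Transmission delays (L/R per hop): 0.0484655, 0.13196 ms; sum = 0.180426 ms.
Propagation delays (d/s per hop): 0.00521739, 0.00455 ms; sum = 0.00976739 ms.
End-to-end = 0.190 ms.

0.190 ms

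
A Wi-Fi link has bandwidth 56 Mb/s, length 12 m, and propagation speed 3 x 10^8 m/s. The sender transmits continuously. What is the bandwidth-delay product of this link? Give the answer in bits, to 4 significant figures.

Propagation delay = 12 / 300000000 = 4e-08 s.
BDP = R × t_prop = 56000000 × 4e-08 = 2.24 bits.

2.240 bits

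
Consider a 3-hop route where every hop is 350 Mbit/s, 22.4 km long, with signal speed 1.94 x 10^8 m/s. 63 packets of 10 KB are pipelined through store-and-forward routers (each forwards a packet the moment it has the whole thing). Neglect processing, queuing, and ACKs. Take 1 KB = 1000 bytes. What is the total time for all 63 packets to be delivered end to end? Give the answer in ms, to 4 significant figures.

Per-hop transmission t_tx = L/R = 80000/350000000 = 0.228571 ms.
Per-hop propagation t_prop = 22400/194000000 = 0.115464 ms.
Pipeline fill: first packet needs 3·t_tx to clear all hops; remaining 62 packets each add one t_tx.
Total = (3+63-1)·t_tx + 3·t_prop = 65·0.228571 + 3·0.115464 = 15.20 ms.

15.20 ms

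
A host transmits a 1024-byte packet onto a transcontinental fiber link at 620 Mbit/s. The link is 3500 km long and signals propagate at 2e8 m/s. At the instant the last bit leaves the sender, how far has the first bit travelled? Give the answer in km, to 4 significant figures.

t_tx = L/R = 8192/620000000 = 1.32129e-05 s.
Distance = s × t_tx = 200000000 × 1.32129e-05 = 2.643 km.

2.643 km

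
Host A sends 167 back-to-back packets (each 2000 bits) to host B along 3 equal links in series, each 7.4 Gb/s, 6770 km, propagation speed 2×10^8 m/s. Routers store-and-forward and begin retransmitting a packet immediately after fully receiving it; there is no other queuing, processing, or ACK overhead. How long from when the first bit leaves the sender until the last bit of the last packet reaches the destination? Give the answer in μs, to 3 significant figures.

Per-hop transmission t_tx = L/R = 2000/7400000000 = 0.27027 μs.
Per-hop propagation t_prop = 6770000/200000000 = 33850 μs.
Pipeline fill: first packet needs 3·t_tx to clear all hops; remaining 166 packets each add one t_tx.
Total = (3+167-1)·t_tx + 3·t_prop = 169·0.27027 + 3·33850 = 102000 μs.

102000 μs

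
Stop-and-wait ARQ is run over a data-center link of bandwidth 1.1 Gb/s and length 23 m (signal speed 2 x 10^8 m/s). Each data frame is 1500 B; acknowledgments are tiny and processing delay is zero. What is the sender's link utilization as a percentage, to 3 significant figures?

97.9 %

t_tx = L/R = 12000/1100000000 = 1.09091e-05 s.
t_prop = 23/200000000 = 1.15e-07 s; RTT = 2.3e-07 s.
Cycle = t_tx + RTT = 1.11391e-05 s.
Utilization = t_tx / cycle = 1.09091e-05/1.11391e-05 = 97.9 %.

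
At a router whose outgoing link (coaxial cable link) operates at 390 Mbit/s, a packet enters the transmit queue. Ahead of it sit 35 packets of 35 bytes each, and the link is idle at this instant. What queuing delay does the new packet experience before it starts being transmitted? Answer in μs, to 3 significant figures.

25.1 μs

Each queued packet: L/R = 280/390000000 = 0.717949 μs.
35 queued → 25.1282 μs.
Queuing delay = 25.1 μs.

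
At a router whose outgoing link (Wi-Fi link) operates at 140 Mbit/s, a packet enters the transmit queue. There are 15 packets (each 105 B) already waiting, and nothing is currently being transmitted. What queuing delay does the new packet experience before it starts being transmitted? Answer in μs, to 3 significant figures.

Each queued packet: L/R = 840/140000000 = 6 μs.
15 queued → 90 μs.
Queuing delay = 90.0 μs.

90.0 μs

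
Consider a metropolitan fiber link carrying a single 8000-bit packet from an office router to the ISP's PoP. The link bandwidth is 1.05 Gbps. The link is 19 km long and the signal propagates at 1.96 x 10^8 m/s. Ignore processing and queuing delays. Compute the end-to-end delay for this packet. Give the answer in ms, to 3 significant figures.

Transmission delay = L/R = 8000 / 1050000000 = 0.00761905 ms.
Propagation delay = d/s = 19000 m / 196000000 m/s = 0.0969388 ms.
Total = 0.105 ms.

0.105 ms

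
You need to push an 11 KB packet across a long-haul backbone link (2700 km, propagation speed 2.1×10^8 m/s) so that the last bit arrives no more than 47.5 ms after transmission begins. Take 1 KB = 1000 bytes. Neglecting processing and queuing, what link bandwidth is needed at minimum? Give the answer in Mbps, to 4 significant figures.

2.540 Mbps

L = 88000 bits.
Propagation delay = 2700000 / 210000000 = 12.8571 ms.
Transmission budget = 47.5 − 12.8571 = 34.6429 ms.
R ≥ L / t_tx = 88000 bits / 0.0346429 s = 2.540 Mbps.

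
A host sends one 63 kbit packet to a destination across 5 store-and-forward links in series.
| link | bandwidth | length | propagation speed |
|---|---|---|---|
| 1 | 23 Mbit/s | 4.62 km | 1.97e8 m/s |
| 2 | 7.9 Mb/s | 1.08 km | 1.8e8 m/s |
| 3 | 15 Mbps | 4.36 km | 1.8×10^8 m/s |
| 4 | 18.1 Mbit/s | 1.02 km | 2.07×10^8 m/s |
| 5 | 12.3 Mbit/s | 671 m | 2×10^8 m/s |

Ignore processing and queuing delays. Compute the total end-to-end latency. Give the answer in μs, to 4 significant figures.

L = 63000 bits.
Transmission delays (L/R per hop): 2739.13, 7974.68, 4200, 3480.66, 5121.95 μs; sum = 23516.4 μs.
Propagation delays (d/s per hop): 23.4518, 6, 24.2222, 4.92754, 3.355 μs; sum = 61.9565 μs.
End-to-end = 23580 μs.

23580 μs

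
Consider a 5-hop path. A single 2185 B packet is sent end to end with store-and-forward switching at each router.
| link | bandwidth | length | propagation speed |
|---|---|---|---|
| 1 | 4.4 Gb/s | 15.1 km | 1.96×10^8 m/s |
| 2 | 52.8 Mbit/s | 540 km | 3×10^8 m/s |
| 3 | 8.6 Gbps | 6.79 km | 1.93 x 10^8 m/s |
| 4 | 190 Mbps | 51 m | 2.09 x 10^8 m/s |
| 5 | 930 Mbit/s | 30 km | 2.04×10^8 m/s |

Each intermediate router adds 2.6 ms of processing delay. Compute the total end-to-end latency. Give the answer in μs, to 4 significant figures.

L = 2185 × 8 = 17480 bits.
Transmission delays (L/R per hop): 3.97273, 331.061, 2.03256, 92, 18.7957 μs; sum = 447.862 μs.
Propagation delays (d/s per hop): 77.0408, 1800, 35.1813, 0.244019, 147.059 μs; sum = 2059.53 μs.
Processing at 4 router(s): 4 × 2.6 ms = 10400 μs.
End-to-end = 12910 μs.

12910 μs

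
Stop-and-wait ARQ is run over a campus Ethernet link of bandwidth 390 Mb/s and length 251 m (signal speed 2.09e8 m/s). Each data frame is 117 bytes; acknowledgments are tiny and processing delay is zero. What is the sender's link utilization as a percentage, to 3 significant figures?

t_tx = L/R = 936/390000000 = 2.4e-06 s.
t_prop = 251/209000000 = 1.20096e-06 s; RTT = 2.40191e-06 s.
Cycle = t_tx + RTT = 4.80191e-06 s.
Utilization = t_tx / cycle = 2.4e-06/4.80191e-06 = 50.0 %.

50.0 %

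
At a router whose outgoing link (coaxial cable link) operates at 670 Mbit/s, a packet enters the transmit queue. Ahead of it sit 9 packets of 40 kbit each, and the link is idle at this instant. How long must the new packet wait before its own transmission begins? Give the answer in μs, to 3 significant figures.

Each queued packet: L/R = 40000/670000000 = 59.7015 μs.
9 queued → 537.313 μs.
Queuing delay = 537 μs.

537 μs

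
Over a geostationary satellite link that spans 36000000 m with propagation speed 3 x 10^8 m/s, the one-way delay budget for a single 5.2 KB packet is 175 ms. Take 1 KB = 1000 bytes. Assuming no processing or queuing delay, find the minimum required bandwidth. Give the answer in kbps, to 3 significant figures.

756 kbps

L = 41600 bits.
Propagation delay = 36000000 / 300000000 = 120 ms.
Transmission budget = 175 − 120 = 55 ms.
R ≥ L / t_tx = 41600 bits / 0.055 s = 756 kbps.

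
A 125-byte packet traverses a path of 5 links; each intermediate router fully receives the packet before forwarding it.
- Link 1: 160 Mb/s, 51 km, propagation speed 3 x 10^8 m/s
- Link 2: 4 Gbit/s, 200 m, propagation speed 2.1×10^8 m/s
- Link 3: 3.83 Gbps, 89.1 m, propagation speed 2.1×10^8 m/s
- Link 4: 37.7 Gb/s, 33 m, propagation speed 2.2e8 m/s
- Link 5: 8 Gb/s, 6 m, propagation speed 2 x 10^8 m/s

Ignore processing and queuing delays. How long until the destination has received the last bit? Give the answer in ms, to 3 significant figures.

0.178 ms

L = 125 × 8 = 1000 bits.
Transmission delays (L/R per hop): 0.00625, 0.00025, 0.000261097, 2.65252e-05, 0.000125 ms; sum = 0.00691262 ms.
Propagation delays (d/s per hop): 0.17, 0.000952381, 0.000424286, 0.00015, 3e-05 ms; sum = 0.171557 ms.
End-to-end = 0.178 ms.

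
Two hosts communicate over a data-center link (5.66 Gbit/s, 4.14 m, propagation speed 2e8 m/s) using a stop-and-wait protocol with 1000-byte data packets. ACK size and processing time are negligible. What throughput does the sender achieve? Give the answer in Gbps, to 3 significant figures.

5.50 Gbps

t_tx = L/R = 8000/5660000000 = 1.41343e-06 s.
t_prop = 4.14/200000000 = 2.07e-08 s; RTT = 4.14e-08 s.
Cycle = t_tx + RTT = 1.45483e-06 s.
Throughput = L / cycle = 8000 / 1.45483e-06 = 5.50 Gbps.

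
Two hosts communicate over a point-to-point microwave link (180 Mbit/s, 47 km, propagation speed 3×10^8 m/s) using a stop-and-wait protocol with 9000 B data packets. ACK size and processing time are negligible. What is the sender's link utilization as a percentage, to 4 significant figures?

56.07 %

t_tx = L/R = 72000/180000000 = 0.0004 s.
t_prop = 47000/300000000 = 0.000156667 s; RTT = 0.000313333 s.
Cycle = t_tx + RTT = 0.000713333 s.
Utilization = t_tx / cycle = 0.0004/0.000713333 = 56.07 %.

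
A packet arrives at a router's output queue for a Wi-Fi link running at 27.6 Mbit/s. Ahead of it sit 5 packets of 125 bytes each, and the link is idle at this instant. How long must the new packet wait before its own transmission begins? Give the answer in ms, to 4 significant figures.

0.1812 ms

Each queued packet: L/R = 1000/27600000 = 0.0362319 ms.
5 queued → 0.181159 ms.
Queuing delay = 0.1812 ms.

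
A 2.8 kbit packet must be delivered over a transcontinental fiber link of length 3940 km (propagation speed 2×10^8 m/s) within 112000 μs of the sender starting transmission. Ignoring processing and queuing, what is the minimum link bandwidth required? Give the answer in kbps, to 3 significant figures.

30.3 kbps

Propagation delay = 3940000 / 200000000 = 19700 μs.
Transmission budget = 112000 − 19700 = 92300 μs.
R ≥ L / t_tx = 2800 bits / 0.0923 s = 30.3 kbps.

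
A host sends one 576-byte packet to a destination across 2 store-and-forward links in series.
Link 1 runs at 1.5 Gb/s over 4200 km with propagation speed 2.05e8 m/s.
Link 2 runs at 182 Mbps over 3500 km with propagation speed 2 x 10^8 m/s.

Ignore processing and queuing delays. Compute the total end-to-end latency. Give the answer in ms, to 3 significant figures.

38.0 ms

L = 576 × 8 = 4608 bits.
Transmission delays (L/R per hop): 0.003072, 0.0253187 ms; sum = 0.0283907 ms.
Propagation delays (d/s per hop): 20.4878, 17.5 ms; sum = 37.9878 ms.
End-to-end = 38.0 ms.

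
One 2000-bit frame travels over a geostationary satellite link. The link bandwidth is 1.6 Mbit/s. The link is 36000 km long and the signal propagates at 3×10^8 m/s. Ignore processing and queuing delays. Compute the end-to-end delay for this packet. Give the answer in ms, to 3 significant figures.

Transmission delay = L/R = 2000 / 1600000 = 1.25 ms.
Propagation delay = d/s = 36000000 m / 300000000 m/s = 120 ms.
Total = 121 ms.

121 ms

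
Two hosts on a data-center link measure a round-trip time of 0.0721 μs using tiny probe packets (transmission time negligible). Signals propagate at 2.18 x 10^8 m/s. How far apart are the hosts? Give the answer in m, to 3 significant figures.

One-way propagation = RTT/2 = 0.03605 μs.
d = s × t = 2.18e+08 × 3.605e-08 = 7.86 m.

7.86 m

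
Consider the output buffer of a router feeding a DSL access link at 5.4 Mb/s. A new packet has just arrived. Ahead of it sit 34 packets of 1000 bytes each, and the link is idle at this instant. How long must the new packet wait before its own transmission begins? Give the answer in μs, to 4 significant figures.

Each queued packet: L/R = 8000/5400000 = 1481.48 μs.
34 queued → 50370.4 μs.
Queuing delay = 50370 μs.

50370 μs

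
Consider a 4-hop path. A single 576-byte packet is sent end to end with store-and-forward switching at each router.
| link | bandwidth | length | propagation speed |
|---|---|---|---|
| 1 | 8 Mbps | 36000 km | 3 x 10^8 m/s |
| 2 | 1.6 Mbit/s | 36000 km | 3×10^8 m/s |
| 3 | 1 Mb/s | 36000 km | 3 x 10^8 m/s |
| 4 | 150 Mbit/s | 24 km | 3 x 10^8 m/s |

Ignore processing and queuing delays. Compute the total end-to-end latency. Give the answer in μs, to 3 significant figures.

368000 μs

L = 576 × 8 = 4608 bits.
Transmission delays (L/R per hop): 576, 2880, 4608, 30.72 μs; sum = 8094.72 μs.
Propagation delays (d/s per hop): 120000, 120000, 120000, 80 μs; sum = 360080 μs.
End-to-end = 368000 μs.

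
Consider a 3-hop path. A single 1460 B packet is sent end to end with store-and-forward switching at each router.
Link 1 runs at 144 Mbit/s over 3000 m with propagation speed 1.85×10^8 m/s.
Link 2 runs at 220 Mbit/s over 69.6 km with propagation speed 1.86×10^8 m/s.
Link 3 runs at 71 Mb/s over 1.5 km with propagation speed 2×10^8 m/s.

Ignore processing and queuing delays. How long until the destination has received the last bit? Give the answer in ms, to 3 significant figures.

L = 1460 × 8 = 11680 bits.
Transmission delays (L/R per hop): 0.0811111, 0.0530909, 0.164507 ms; sum = 0.298709 ms.
Propagation delays (d/s per hop): 0.0162162, 0.374194, 0.0075 ms; sum = 0.39791 ms.
End-to-end = 0.697 ms.

0.697 ms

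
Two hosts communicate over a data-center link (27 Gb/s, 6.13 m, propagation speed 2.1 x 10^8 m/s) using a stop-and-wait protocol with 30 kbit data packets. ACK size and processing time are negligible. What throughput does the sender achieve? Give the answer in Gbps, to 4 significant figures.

25.65 Gbps

t_tx = L/R = 30000/27000000000 = 1.11111e-06 s.
t_prop = 6.13/210000000 = 2.91905e-08 s; RTT = 5.8381e-08 s.
Cycle = t_tx + RTT = 1.16949e-06 s.
Throughput = L / cycle = 30000 / 1.16949e-06 = 25.65 Gbps.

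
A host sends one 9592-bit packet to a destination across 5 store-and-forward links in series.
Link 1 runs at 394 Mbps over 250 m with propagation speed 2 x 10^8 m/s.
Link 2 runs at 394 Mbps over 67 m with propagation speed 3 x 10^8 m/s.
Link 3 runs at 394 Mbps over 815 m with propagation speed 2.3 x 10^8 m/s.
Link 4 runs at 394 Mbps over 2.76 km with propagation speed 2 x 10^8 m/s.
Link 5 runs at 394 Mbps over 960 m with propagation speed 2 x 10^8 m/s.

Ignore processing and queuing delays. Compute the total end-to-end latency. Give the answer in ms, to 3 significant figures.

Transmission delay per hop = L/R = 9592/394000000 = 0.0243452 ms; 5 hops → 0.121726 ms.
Propagation delays (d/s per hop): 0.00125, 0.000223333, 0.00354348, 0.0138, 0.0048 ms; sum = 0.0236168 ms.
End-to-end = 0.145 ms.

0.145 ms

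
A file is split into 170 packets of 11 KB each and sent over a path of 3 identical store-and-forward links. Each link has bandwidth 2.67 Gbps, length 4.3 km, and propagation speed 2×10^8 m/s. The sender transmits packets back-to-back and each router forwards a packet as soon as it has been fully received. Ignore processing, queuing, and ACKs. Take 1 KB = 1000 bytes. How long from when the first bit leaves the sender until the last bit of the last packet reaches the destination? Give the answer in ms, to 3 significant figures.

Per-hop transmission t_tx = L/R = 88000/2670000000 = 0.0329588 ms.
Per-hop propagation t_prop = 4300/200000000 = 0.0215 ms.
Pipeline fill: first packet needs 3·t_tx to clear all hops; remaining 169 packets each add one t_tx.
Total = (3+170-1)·t_tx + 3·t_prop = 172·0.0329588 + 3·0.0215 = 5.73 ms.

5.73 ms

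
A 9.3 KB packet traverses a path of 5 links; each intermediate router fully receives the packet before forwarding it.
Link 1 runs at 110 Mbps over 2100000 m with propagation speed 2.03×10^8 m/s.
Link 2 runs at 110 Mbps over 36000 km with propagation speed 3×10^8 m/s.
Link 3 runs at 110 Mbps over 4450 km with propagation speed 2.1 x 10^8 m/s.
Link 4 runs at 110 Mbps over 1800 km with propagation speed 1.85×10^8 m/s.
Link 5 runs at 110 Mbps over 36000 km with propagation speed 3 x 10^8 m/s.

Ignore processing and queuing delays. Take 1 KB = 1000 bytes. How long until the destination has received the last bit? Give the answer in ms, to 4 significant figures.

L = 74400 bits.
Transmission delay per hop = L/R = 74400/110000000 = 0.676364 ms; 5 hops → 3.38182 ms.
Propagation delays (d/s per hop): 10.3448, 120, 21.1905, 9.72973, 120 ms; sum = 281.265 ms.
End-to-end = 284.6 ms.

284.6 ms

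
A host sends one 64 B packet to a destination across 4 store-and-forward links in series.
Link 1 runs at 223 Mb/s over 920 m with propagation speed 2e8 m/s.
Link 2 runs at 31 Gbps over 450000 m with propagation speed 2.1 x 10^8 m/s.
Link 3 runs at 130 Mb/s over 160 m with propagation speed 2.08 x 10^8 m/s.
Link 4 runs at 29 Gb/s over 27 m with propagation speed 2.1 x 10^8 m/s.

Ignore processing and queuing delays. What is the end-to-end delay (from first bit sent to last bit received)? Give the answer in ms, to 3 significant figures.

L = 64 × 8 = 512 bits.
Transmission delays (L/R per hop): 0.00229596, 1.65161e-05, 0.00393846, 1.76552e-05 ms; sum = 0.0062686 ms.
Propagation delays (d/s per hop): 0.0046, 2.14286, 0.000769231, 0.000128571 ms; sum = 2.14835 ms.
End-to-end = 2.15 ms.

2.15 ms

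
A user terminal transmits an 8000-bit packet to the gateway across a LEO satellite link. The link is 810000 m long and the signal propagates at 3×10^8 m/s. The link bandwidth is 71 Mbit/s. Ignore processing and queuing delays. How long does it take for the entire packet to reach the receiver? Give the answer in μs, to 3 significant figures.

Transmission delay = L/R = 8000 / 71000000 = 112.676 μs.
Propagation delay = d/s = 810000 m / 300000000 m/s = 2700 μs.
Total = 2810 μs.

2810 μs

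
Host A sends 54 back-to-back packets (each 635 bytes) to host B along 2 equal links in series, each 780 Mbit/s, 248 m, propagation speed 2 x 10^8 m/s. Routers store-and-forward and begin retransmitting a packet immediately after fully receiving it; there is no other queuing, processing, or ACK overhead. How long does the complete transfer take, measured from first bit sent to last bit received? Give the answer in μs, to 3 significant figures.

361 μs

Per-hop transmission t_tx = L/R = 5080/780000000 = 6.51282 μs.
Per-hop propagation t_prop = 248/200000000 = 1.24 μs.
Pipeline fill: first packet needs 2·t_tx to clear all hops; remaining 53 packets each add one t_tx.
Total = (2+54-1)·t_tx + 2·t_prop = 55·6.51282 + 2·1.24 = 361 μs.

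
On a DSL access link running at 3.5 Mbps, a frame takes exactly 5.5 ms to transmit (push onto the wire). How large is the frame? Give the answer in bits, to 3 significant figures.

19300 bits

L = R × t_tx = 3500000 b/s × 0.0055 s = 19250 bits.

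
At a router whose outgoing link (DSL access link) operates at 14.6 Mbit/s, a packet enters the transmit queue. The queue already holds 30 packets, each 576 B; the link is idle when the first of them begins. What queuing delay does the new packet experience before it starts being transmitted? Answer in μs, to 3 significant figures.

9470 μs

Each queued packet: L/R = 4608/14600000 = 315.616 μs.
30 queued → 9468.49 μs.
Queuing delay = 9470 μs.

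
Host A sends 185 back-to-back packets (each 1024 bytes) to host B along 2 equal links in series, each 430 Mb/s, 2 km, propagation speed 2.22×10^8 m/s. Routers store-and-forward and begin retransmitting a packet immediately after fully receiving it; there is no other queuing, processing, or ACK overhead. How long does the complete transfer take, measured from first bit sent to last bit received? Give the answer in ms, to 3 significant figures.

Per-hop transmission t_tx = L/R = 8192/430000000 = 0.0190512 ms.
Per-hop propagation t_prop = 2000/2.22e+08 = 0.00900901 ms.
Pipeline fill: first packet needs 2·t_tx to clear all hops; remaining 184 packets each add one t_tx.
Total = (2+185-1)·t_tx + 2·t_prop = 186·0.0190512 + 2·0.00900901 = 3.56 ms.

3.56 ms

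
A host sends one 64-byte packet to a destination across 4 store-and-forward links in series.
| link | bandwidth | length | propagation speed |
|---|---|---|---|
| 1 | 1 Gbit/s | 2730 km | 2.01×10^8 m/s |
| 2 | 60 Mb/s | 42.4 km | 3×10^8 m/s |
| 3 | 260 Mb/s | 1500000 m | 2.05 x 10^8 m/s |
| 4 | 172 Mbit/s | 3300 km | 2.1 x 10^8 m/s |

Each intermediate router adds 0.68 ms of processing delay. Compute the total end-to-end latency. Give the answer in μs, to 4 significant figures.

38810 μs

L = 64 × 8 = 512 bits.
Transmission delays (L/R per hop): 0.512, 8.53333, 1.96923, 2.97674 μs; sum = 13.9913 μs.
Propagation delays (d/s per hop): 13582.1, 141.333, 7317.07, 15714.3 μs; sum = 36754.8 μs.
Processing at 3 router(s): 3 × 0.68 ms = 2040 μs.
End-to-end = 38810 μs.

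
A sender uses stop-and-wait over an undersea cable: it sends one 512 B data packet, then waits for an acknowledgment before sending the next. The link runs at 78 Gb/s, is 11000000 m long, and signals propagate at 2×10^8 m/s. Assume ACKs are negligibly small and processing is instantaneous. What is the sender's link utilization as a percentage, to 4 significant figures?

0.00004774 %

t_tx = L/R = 4096/78000000000 = 5.25128e-08 s.
t_prop = 11000000/200000000 = 0.055 s; RTT = 0.11 s.
Cycle = t_tx + RTT = 0.11 s.
Utilization = t_tx / cycle = 5.25128e-08/0.11 = 0.00004774 %.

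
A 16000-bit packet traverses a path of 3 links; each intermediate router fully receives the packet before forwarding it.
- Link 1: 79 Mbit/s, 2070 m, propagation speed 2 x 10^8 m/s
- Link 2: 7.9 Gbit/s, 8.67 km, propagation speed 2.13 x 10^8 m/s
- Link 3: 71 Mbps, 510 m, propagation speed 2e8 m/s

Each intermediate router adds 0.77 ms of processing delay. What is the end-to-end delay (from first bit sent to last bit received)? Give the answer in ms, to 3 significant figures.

Transmission delays (L/R per hop): 0.202532, 0.00202532, 0.225352 ms; sum = 0.429909 ms.
Propagation delays (d/s per hop): 0.01035, 0.0407042, 0.00255 ms; sum = 0.0536042 ms.
Processing at 2 router(s): 2 × 0.77 ms = 1.54 ms.
End-to-end = 2.02 ms.

2.02 ms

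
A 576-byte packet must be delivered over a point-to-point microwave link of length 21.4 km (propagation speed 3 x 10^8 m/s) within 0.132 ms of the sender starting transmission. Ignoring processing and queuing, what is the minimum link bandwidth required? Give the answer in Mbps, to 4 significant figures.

75.96 Mbps

L = 4608 bits.
Propagation delay = 21400 / 300000000 = 0.0713333 ms.
Transmission budget = 0.132 − 0.0713333 = 0.0606667 ms.
R ≥ L / t_tx = 4608 bits / 6.06667e-05 s = 75.96 Mbps.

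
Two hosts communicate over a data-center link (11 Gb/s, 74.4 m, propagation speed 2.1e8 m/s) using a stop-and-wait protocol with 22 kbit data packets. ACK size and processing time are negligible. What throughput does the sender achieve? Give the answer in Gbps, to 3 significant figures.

8.12 Gbps

t_tx = L/R = 22000/11000000000 = 2e-06 s.
t_prop = 74.4/210000000 = 3.54286e-07 s; RTT = 7.08571e-07 s.
Cycle = t_tx + RTT = 2.70857e-06 s.
Throughput = L / cycle = 22000 / 2.70857e-06 = 8.12 Gbps.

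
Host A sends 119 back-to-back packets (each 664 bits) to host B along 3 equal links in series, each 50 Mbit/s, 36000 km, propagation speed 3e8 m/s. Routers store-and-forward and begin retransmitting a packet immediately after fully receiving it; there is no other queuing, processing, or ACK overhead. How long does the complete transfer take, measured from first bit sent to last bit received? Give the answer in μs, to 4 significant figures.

Per-hop transmission t_tx = L/R = 664/50000000 = 13.28 μs.
Per-hop propagation t_prop = 36000000/300000000 = 120000 μs.
Pipeline fill: first packet needs 3·t_tx to clear all hops; remaining 118 packets each add one t_tx.
Total = (3+119-1)·t_tx + 3·t_prop = 121·13.28 + 3·120000 = 361600 μs.

361600 μs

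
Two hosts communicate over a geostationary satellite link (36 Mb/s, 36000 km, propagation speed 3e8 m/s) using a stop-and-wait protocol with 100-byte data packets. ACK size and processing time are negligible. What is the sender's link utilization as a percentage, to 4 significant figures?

t_tx = L/R = 800/36000000 = 2.22222e-05 s.
t_prop = 36000000/300000000 = 0.12 s; RTT = 0.24 s.
Cycle = t_tx + RTT = 0.240022 s.
Utilization = t_tx / cycle = 2.22222e-05/0.240022 = 0.009258 %.

0.009258 %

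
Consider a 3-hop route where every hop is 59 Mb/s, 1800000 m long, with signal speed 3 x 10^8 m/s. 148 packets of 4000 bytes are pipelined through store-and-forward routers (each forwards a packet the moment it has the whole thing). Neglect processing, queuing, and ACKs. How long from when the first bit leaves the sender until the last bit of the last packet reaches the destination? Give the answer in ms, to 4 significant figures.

99.36 ms

Per-hop transmission t_tx = L/R = 32000/59000000 = 0.542373 ms.
Per-hop propagation t_prop = 1800000/300000000 = 6 ms.
Pipeline fill: first packet needs 3·t_tx to clear all hops; remaining 147 packets each add one t_tx.
Total = (3+148-1)·t_tx + 3·t_prop = 150·0.542373 + 3·6 = 99.36 ms.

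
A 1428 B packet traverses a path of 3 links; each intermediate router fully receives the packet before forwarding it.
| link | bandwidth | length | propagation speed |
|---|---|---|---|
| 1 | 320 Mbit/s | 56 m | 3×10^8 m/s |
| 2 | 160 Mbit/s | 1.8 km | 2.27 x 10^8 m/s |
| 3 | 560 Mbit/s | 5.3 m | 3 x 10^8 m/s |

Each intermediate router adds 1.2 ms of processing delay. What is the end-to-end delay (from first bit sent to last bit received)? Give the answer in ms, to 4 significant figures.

L = 1428 × 8 = 11424 bits.
Transmission delays (L/R per hop): 0.0357, 0.0714, 0.0204 ms; sum = 0.1275 ms.
Propagation delays (d/s per hop): 0.000186667, 0.00792952, 1.76667e-05 ms; sum = 0.00813385 ms.
Processing at 2 router(s): 2 × 1.2 ms = 2.4 ms.
End-to-end = 2.536 ms.

2.536 ms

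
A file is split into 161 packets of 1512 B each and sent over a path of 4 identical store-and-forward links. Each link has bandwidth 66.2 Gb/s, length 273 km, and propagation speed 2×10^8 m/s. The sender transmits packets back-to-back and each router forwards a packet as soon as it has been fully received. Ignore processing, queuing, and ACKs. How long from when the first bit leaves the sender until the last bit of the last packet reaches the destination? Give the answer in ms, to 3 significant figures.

5.49 ms

Per-hop transmission t_tx = L/R = 12096/66200000000 = 0.000182719 ms.
Per-hop propagation t_prop = 273000/200000000 = 1.365 ms.
Pipeline fill: first packet needs 4·t_tx to clear all hops; remaining 160 packets each add one t_tx.
Total = (4+161-1)·t_tx + 4·t_prop = 164·0.000182719 + 4·1.365 = 5.49 ms.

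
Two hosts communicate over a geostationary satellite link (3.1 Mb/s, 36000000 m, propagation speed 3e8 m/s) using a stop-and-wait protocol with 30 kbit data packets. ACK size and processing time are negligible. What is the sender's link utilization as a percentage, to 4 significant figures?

3.876 %

t_tx = L/R = 30000/3100000 = 0.00967742 s.
t_prop = 36000000/300000000 = 0.12 s; RTT = 0.24 s.
Cycle = t_tx + RTT = 0.249677 s.
Utilization = t_tx / cycle = 0.00967742/0.249677 = 3.876 %.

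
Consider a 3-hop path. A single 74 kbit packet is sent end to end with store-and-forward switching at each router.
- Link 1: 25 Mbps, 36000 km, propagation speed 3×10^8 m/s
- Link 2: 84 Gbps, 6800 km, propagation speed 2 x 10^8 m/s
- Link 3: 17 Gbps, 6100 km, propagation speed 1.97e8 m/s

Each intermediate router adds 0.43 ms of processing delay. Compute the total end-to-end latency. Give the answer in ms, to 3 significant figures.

189 ms

L = 74000 bits.
Transmission delays (L/R per hop): 2.96, 0.000880952, 0.00435294 ms; sum = 2.96523 ms.
Propagation delays (d/s per hop): 120, 34, 30.9645 ms; sum = 184.964 ms.
Processing at 2 router(s): 2 × 0.43 ms = 0.86 ms.
End-to-end = 189 ms.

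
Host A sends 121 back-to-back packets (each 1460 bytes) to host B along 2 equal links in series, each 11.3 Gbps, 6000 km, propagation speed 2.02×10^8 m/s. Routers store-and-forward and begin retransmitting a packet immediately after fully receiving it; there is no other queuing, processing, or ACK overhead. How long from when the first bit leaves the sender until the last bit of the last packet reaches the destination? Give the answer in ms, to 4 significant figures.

Per-hop transmission t_tx = L/R = 11680/11300000000 = 0.00103363 ms.
Per-hop propagation t_prop = 6000000/202000000 = 29.703 ms.
Pipeline fill: first packet needs 2·t_tx to clear all hops; remaining 120 packets each add one t_tx.
Total = (2+121-1)·t_tx + 2·t_prop = 122·0.00103363 + 2·29.703 = 59.53 ms.

59.53 ms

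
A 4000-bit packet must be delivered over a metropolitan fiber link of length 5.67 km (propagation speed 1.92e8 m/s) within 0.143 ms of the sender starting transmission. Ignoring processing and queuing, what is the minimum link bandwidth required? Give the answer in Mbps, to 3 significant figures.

35.3 Mbps

Propagation delay = 5670 / 192000000 = 0.0295313 ms.
Transmission budget = 0.143 − 0.0295313 = 0.113469 ms.
R ≥ L / t_tx = 4000 bits / 0.000113469 s = 35.3 Mbps.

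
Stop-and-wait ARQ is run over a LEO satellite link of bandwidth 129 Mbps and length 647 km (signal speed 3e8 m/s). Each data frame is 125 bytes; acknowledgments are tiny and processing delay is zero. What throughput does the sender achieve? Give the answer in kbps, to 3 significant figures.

t_tx = L/R = 1000/129000000 = 7.75194e-06 s.
t_prop = 647000/300000000 = 0.00215667 s; RTT = 0.00431333 s.
Cycle = t_tx + RTT = 0.00432109 s.
Throughput = L / cycle = 1000 / 0.00432109 = 231 kbps.

231 kbps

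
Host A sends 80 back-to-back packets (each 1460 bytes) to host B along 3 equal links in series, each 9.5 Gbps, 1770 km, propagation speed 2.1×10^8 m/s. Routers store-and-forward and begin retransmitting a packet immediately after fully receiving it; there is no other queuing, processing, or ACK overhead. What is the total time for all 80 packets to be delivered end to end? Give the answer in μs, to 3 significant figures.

Per-hop transmission t_tx = L/R = 11680/9500000000 = 1.22947 μs.
Per-hop propagation t_prop = 1770000/210000000 = 8428.57 μs.
Pipeline fill: first packet needs 3·t_tx to clear all hops; remaining 79 packets each add one t_tx.
Total = (3+80-1)·t_tx + 3·t_prop = 82·1.22947 + 3·8428.57 = 25400 μs.

25400 μs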